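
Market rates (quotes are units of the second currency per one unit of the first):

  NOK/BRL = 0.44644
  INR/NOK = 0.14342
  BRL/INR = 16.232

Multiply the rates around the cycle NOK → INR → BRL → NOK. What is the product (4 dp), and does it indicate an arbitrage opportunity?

0.9622 (arbitrage exists)

Around NOK → INR → BRL → NOK: 1 ÷ 0.14342 ÷ 16.232 ÷ 0.44644 = 0.962177
Product < 1; profitable direction is NOK → BRL → INR → NOK.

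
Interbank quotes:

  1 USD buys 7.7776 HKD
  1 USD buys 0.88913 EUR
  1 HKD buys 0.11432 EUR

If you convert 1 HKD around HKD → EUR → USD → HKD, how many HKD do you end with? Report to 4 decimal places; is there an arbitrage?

Around HKD → EUR → USD → HKD: 1 × 0.11432 ÷ 0.88913 × 7.7776 = 1.000006
Product ≈ 1 (deviation 0.001%, within rounding noise).

1.0000 (no arbitrage)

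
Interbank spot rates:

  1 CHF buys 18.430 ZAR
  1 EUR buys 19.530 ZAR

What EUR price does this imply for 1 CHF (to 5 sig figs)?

1 CHF × 18.430 = 18.43 ZAR
18.43 ZAR ÷ 19.530 = 0.943676 EUR

CHF/EUR = 0.94368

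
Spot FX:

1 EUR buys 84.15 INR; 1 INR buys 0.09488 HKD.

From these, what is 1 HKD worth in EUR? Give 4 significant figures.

HKD/EUR = 0.1252

1 HKD ÷ 0.09488 = 10.5396 INR
10.5396 INR ÷ 84.15 = 0.125248 EUR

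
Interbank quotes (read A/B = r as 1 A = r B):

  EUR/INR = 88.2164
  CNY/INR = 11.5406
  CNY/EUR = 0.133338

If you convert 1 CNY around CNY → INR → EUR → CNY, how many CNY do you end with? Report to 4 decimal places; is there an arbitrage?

0.9811 (arbitrage exists)

Around CNY → INR → EUR → CNY: 1 × 11.5406 ÷ 88.2164 ÷ 0.133338 = 0.981127
Product < 1; profitable direction is CNY → EUR → INR → CNY.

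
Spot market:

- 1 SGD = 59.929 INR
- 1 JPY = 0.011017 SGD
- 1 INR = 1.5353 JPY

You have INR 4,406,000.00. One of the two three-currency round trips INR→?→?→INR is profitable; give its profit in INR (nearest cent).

Profit: INR 60,199.55

Profitable loop is INR → JPY → SGD → INR:
INR 4,406,000.00 × 1.5353 = JPY 6,764,532
JPY 6,764,532 × 0.011017 = SGD 74,524.85
SGD 74,524.85 × 59.929 = INR 4,466,199.55
Profit = INR 4,466,199.55 − INR 4,406,000.00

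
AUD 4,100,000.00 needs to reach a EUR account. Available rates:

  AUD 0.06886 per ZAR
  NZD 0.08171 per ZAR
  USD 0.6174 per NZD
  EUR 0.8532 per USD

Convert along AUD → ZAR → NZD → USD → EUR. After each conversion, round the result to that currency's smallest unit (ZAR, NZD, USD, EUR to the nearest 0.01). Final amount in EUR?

EUR 2,562,769.35

AUD 4,100,000.00 ÷ 0.06886 = ZAR 59,541,097.88
ZAR 59,541,097.88 × 0.08171 = NZD 4,865,103.11
NZD 4,865,103.11 × 0.6174 = USD 3,003,714.66
USD 3,003,714.66 × 0.8532 = EUR 2,562,769.35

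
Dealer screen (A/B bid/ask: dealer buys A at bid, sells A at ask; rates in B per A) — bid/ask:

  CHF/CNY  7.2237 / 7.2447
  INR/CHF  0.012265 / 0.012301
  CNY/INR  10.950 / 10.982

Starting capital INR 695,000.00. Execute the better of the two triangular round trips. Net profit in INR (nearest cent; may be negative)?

Net profit: INR 15,137.65

Best loop INR → CNY → CHF → INR:
INR 695,000.00 ÷ 10.982 (buy CNY at ask) = CNY 63,285.38
CNY 63,285.38 ÷ 7.2447 (buy CHF at ask) = CHF 8,735.40
CHF 8,735.40 ÷ 0.012301 (buy INR at ask) = INR 710,137.65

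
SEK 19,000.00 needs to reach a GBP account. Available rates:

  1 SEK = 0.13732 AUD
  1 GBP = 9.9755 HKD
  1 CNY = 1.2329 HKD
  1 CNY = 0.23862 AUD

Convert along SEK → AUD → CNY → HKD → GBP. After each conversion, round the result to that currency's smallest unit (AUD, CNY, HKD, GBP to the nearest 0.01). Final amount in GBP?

GBP 1,351.37

SEK 19,000.00 × 0.13732 = AUD 2,609.08
AUD 2,609.08 ÷ 0.23862 = CNY 10,934.04
CNY 10,934.04 × 1.2329 = HKD 13,480.58
HKD 13,480.58 ÷ 9.9755 = GBP 1,351.37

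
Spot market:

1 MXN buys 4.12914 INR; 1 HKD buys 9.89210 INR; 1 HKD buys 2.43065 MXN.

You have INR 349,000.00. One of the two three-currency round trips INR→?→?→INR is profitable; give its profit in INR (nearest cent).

Profit: INR 5,094.32

Profitable loop is INR → HKD → MXN → INR:
INR 349,000.00 ÷ 9.89210 = HKD 35,280.68
HKD 35,280.68 × 2.43065 = MXN 85,754.98
MXN 85,754.98 × 4.12914 = INR 354,094.32
Profit = INR 354,094.32 − INR 349,000.00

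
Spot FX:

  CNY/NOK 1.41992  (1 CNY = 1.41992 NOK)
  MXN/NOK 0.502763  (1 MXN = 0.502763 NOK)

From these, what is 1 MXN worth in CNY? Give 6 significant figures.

1 MXN × 0.502763 = 0.502763 NOK
0.502763 NOK ÷ 1.41992 = 0.354078 CNY

MXN/CNY = 0.354078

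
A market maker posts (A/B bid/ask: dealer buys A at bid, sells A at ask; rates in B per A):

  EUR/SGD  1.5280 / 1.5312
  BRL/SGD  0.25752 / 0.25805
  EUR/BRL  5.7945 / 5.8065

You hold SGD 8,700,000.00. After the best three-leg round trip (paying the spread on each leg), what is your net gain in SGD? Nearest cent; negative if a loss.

Best loop SGD → BRL → EUR → SGD:
SGD 8,700,000.00 ÷ 0.25805 (buy BRL at ask) = BRL 33,714,396.43
BRL 33,714,396.43 ÷ 5.8065 (buy EUR at ask) = EUR 5,806,319.89
EUR 5,806,319.89 × 1.5280 (sell EUR at bid) = SGD 8,872,056.79

Net profit: SGD 172,056.79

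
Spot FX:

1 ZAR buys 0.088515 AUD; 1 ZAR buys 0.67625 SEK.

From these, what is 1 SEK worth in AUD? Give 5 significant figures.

1 SEK ÷ 0.67625 = 1.47874 ZAR
1.47874 ZAR × 0.088515 = 0.130891 AUD

SEK/AUD = 0.13089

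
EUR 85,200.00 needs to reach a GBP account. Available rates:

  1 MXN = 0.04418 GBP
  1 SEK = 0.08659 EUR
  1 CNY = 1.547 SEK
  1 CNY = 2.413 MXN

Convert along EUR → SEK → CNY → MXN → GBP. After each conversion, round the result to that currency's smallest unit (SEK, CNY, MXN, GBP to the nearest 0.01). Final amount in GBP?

EUR 85,200.00 ÷ 0.08659 = SEK 983,947.34
SEK 983,947.34 ÷ 1.547 = CNY 636,035.77
CNY 636,035.77 × 2.413 = MXN 1,534,754.31
MXN 1,534,754.31 × 0.04418 = GBP 67,805.45

GBP 67,805.45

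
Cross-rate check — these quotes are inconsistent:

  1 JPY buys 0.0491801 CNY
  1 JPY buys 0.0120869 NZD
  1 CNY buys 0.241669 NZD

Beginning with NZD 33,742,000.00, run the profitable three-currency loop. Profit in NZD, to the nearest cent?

Profit: NZD 572,320.05

Profitable loop is NZD → CNY → JPY → NZD:
NZD 33,742,000.00 ÷ 0.241669 = CNY 139,620,720.90
CNY 139,620,720.90 ÷ 0.0491801 = JPY 2,838,967,812
JPY 2,838,967,812 × 0.0120869 = NZD 34,314,320.05
Profit = NZD 34,314,320.05 − NZD 33,742,000.00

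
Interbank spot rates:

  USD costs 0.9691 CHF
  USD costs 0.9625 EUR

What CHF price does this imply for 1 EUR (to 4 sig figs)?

EUR/CHF = 1.007

1 EUR ÷ 0.9625 = 1.03896 USD
1.03896 USD × 0.9691 = 1.00686 CHF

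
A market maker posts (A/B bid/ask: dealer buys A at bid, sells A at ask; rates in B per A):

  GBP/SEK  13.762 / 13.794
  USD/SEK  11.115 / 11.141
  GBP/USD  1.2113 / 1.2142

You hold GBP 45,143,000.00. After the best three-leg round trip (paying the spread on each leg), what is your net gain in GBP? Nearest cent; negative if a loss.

Net profit: GBP 782,888.56

Best loop GBP → SEK → USD → GBP:
GBP 45,143,000.00 × 13.762 (sell GBP at bid) = SEK 621,257,966.00
SEK 621,257,966.00 ÷ 11.141 (buy USD at ask) = USD 55,763,213.89
USD 55,763,213.89 ÷ 1.2142 (buy GBP at ask) = GBP 45,925,888.56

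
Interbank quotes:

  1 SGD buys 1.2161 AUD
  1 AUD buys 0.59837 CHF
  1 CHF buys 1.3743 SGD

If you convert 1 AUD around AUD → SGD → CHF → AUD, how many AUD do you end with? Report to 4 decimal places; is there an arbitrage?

1.0000 (no arbitrage)

Around AUD → SGD → CHF → AUD: 1 ÷ 1.2161 ÷ 1.3743 ÷ 0.59837 = 0.999952
Product ≈ 1 (deviation 0.005%, within rounding noise).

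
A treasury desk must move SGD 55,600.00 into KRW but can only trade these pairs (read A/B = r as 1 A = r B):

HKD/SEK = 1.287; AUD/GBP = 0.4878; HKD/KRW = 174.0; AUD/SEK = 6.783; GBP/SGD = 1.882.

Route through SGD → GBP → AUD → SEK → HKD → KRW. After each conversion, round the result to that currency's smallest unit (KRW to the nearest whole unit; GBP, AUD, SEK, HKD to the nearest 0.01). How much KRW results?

SGD 55,600.00 ÷ 1.882 = GBP 29,543.04
GBP 29,543.04 ÷ 0.4878 = AUD 60,563.84
AUD 60,563.84 × 6.783 = SEK 410,804.53
SEK 410,804.53 ÷ 1.287 = HKD 319,195.44
HKD 319,195.44 × 174.0 = KRW 55,540,007

KRW 55,540,007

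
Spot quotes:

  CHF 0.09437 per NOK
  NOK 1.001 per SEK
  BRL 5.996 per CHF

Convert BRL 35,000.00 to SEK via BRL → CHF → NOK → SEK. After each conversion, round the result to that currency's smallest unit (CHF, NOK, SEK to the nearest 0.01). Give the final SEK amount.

BRL 35,000.00 ÷ 5.996 = CHF 5,837.22
CHF 5,837.22 ÷ 0.09437 = NOK 61,854.61
NOK 61,854.61 ÷ 1.001 = SEK 61,792.82

SEK 61,792.82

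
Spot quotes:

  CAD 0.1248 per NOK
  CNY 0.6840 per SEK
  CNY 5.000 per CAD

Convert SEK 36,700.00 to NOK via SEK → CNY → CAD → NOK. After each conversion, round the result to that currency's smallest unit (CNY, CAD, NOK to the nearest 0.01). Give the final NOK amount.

NOK 40,228.85

SEK 36,700.00 × 0.6840 = CNY 25,102.80
CNY 25,102.80 ÷ 5.000 = CAD 5,020.56
CAD 5,020.56 ÷ 0.1248 = NOK 40,228.85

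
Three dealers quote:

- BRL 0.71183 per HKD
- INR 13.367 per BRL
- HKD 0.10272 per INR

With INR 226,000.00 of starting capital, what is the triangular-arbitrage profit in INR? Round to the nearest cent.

Profitable loop is INR → BRL → HKD → INR:
INR 226,000.00 ÷ 13.367 = BRL 16,907.31
BRL 16,907.31 ÷ 0.71183 = HKD 23,751.89
HKD 23,751.89 ÷ 0.10272 = INR 231,229.47
Profit = INR 231,229.47 − INR 226,000.00

Profit: INR 5,229.47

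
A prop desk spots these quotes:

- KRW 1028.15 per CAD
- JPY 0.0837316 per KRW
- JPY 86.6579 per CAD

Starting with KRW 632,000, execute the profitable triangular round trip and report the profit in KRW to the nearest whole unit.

Profit: KRW 4,179

Profitable loop is KRW → CAD → JPY → KRW:
KRW 632,000 ÷ 1028.15 = CAD 614.70
CAD 614.70 × 86.6579 = JPY 53,268
JPY 53,268 ÷ 0.0837316 = KRW 636,179
Profit = KRW 636,179 − KRW 632,000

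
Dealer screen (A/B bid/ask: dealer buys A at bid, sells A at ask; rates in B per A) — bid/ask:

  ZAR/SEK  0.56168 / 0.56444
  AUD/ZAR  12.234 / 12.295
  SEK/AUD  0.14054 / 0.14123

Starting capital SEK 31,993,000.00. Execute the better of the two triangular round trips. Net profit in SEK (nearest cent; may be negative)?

Best loop SEK → ZAR → AUD → SEK:
SEK 31,993,000.00 ÷ 0.56444 (buy ZAR at ask) = ZAR 56,680,958.12
ZAR 56,680,958.12 ÷ 12.295 (buy AUD at ask) = AUD 4,610,081.99
AUD 4,610,081.99 ÷ 0.14123 (buy SEK at ask) = SEK 32,642,370.56

Net profit: SEK 649,370.56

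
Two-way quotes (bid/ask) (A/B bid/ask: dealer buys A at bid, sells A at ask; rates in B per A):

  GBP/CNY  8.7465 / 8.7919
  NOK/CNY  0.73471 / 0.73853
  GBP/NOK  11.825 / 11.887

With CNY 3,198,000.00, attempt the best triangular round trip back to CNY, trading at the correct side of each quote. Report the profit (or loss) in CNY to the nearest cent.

Best loop CNY → NOK → GBP → CNY:
CNY 3,198,000.00 ÷ 0.73853 (buy NOK at ask) = NOK 4,330,223.55
NOK 4,330,223.55 ÷ 11.887 (buy GBP at ask) = GBP 364,282.29
GBP 364,282.29 × 8.7465 (sell GBP at bid) = CNY 3,186,195.03

Net result: CNY -11,804.97 (no profitable arbitrage after spreads)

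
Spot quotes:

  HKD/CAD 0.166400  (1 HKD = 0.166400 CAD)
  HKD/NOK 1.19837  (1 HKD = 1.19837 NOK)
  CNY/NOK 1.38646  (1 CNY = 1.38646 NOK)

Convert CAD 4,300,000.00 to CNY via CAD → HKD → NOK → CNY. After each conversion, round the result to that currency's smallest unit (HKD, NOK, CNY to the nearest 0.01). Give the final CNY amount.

CAD 4,300,000.00 ÷ 0.166400 = HKD 25,841,346.15
HKD 25,841,346.15 × 1.19837 = NOK 30,967,493.99
NOK 30,967,493.99 ÷ 1.38646 = CNY 22,335,656.27

CNY 22,335,656.27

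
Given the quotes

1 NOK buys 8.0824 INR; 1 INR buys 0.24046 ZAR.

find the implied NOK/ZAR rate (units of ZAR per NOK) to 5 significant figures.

1 NOK × 8.0824 = 8.0824 INR
8.0824 INR × 0.24046 = 1.94349 ZAR

NOK/ZAR = 1.9435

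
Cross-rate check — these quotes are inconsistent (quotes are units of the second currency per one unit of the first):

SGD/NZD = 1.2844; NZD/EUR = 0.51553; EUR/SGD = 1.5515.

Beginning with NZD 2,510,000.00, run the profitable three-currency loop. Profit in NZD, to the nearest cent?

Profit: NZD 68,574.84

Profitable loop is NZD → EUR → SGD → NZD:
NZD 2,510,000.00 × 0.51553 = EUR 1,293,980.30
EUR 1,293,980.30 × 1.5515 = SGD 2,007,610.44
SGD 2,007,610.44 × 1.2844 = NZD 2,578,574.84
Profit = NZD 2,578,574.84 − NZD 2,510,000.00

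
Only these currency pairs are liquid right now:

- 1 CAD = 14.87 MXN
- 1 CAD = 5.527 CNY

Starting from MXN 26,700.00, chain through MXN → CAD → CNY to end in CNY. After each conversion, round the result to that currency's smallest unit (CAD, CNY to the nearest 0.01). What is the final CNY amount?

MXN 26,700.00 ÷ 14.87 = CAD 1,795.56
CAD 1,795.56 × 5.527 = CNY 9,924.06

CNY 9,924.06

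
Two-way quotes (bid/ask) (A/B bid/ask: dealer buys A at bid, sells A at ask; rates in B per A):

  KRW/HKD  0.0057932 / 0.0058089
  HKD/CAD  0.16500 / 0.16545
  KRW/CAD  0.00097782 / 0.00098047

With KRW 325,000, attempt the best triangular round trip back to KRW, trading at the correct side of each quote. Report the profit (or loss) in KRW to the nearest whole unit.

Net profit: KRW 5,660

Best loop KRW → CAD → HKD → KRW:
KRW 325,000 × 0.00097782 (sell KRW at bid) = CAD 317.79
CAD 317.79 ÷ 0.16545 (buy HKD at ask) = HKD 1,920.77
HKD 1,920.77 ÷ 0.0058089 (buy KRW at ask) = KRW 330,660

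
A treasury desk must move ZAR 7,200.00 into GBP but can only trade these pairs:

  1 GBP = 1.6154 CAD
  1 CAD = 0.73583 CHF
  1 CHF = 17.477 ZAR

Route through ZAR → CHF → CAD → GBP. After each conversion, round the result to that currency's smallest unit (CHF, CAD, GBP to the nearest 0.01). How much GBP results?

GBP 346.58

ZAR 7,200.00 ÷ 17.477 = CHF 411.97
CHF 411.97 ÷ 0.73583 = CAD 559.87
CAD 559.87 ÷ 1.6154 = GBP 346.58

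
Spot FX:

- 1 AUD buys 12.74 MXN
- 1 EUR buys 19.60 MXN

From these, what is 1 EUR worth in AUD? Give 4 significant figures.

EUR/AUD = 1.538

1 EUR × 19.60 = 19.6 MXN
19.6 MXN ÷ 12.74 = 1.53846 AUD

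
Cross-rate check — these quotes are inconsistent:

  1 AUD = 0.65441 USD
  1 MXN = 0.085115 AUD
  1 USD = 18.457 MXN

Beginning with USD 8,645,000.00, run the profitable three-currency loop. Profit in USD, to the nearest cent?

Profit: USD 242,551.71

Profitable loop is USD → MXN → AUD → USD:
USD 8,645,000.00 × 18.457 = MXN 159,560,765.00
MXN 159,560,765.00 × 0.085115 = AUD 13,581,014.51
AUD 13,581,014.51 × 0.65441 = USD 8,887,551.71
Profit = USD 8,887,551.71 − USD 8,645,000.00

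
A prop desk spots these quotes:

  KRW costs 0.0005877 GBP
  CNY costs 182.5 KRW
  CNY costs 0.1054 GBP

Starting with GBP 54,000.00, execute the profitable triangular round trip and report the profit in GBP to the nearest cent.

Profitable loop is GBP → CNY → KRW → GBP:
GBP 54,000.00 ÷ 0.1054 = CNY 512,333.97
CNY 512,333.97 × 182.5 = KRW 93,500,949
KRW 93,500,949 × 0.0005877 = GBP 54,950.51
Profit = GBP 54,950.51 − GBP 54,000.00

Profit: GBP 950.51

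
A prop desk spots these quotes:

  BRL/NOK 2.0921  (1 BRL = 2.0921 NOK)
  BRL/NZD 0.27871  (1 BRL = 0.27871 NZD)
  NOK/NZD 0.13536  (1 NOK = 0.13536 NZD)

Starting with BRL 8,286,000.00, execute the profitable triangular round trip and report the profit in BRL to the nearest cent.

Profit: BRL 133,090.21

Profitable loop is BRL → NOK → NZD → BRL:
BRL 8,286,000.00 × 2.0921 = NOK 17,335,140.60
NOK 17,335,140.60 × 0.13536 = NZD 2,346,484.63
NZD 2,346,484.63 ÷ 0.27871 = BRL 8,419,090.21
Profit = BRL 8,419,090.21 − BRL 8,286,000.00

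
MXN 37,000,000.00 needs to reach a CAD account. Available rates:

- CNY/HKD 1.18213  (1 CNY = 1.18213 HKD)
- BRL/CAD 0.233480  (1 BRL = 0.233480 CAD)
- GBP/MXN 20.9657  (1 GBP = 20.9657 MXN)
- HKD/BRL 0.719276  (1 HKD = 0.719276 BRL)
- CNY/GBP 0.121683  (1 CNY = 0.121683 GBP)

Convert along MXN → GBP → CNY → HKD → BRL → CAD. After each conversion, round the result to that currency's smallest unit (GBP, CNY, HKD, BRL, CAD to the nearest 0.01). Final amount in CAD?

MXN 37,000,000.00 ÷ 20.9657 = GBP 1,764,787.25
GBP 1,764,787.25 ÷ 0.121683 = CNY 14,503,153.69
CNY 14,503,153.69 × 1.18213 = HKD 17,144,613.07
HKD 17,144,613.07 × 0.719276 = BRL 12,331,708.71
BRL 12,331,708.71 × 0.233480 = CAD 2,879,207.35

CAD 2,879,207.35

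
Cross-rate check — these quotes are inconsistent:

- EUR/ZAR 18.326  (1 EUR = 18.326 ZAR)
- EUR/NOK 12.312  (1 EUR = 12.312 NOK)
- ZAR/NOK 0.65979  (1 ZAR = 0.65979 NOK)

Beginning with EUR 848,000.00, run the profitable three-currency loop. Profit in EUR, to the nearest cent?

Profitable loop is EUR → NOK → ZAR → EUR:
EUR 848,000.00 × 12.312 = NOK 10,440,576.00
NOK 10,440,576.00 ÷ 0.65979 = ZAR 15,824,089.48
ZAR 15,824,089.48 ÷ 18.326 = EUR 863,477.54
Profit = EUR 863,477.54 − EUR 848,000.00

Profit: EUR 15,477.54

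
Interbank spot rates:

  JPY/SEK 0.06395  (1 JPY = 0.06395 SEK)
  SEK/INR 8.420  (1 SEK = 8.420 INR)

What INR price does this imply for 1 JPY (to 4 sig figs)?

JPY/INR = 0.5385

1 JPY × 0.06395 = 0.06395 SEK
0.06395 SEK × 8.420 = 0.538459 INR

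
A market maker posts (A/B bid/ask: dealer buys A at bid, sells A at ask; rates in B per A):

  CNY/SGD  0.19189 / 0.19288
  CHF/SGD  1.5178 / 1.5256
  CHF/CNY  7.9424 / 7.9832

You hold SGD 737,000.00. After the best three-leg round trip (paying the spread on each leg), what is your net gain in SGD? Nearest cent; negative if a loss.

Net result: SGD -740.51 (no profitable arbitrage after spreads)

Best loop SGD → CHF → CNY → SGD:
SGD 737,000.00 ÷ 1.5256 (buy CHF at ask) = CHF 483,088.62
CHF 483,088.62 × 7.9424 (sell CHF at bid) = CNY 3,836,883.06
CNY 3,836,883.06 × 0.19189 (sell CNY at bid) = SGD 736,259.49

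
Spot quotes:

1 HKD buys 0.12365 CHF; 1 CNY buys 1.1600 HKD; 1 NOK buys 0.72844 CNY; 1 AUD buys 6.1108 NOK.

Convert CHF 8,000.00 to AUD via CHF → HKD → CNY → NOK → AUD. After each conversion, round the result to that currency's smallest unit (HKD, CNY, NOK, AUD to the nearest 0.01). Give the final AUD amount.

CHF 8,000.00 ÷ 0.12365 = HKD 64,698.75
HKD 64,698.75 ÷ 1.1600 = CNY 55,774.78
CNY 55,774.78 ÷ 0.72844 = NOK 76,567.43
NOK 76,567.43 ÷ 6.1108 = AUD 12,529.85

AUD 12,529.85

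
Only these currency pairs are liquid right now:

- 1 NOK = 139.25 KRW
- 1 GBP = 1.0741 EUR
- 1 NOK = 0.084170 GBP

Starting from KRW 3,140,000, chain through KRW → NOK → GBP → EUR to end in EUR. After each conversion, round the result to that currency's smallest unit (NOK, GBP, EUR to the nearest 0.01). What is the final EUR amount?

KRW 3,140,000 ÷ 139.25 = NOK 22,549.37
NOK 22,549.37 × 0.084170 = GBP 1,897.98
GBP 1,897.98 × 1.0741 = EUR 2,038.62

EUR 2,038.62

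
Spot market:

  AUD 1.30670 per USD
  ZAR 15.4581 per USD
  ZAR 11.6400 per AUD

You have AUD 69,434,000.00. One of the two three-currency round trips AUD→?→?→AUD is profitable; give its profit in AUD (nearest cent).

Profitable loop is AUD → USD → ZAR → AUD:
AUD 69,434,000.00 ÷ 1.30670 = USD 53,136,909.77
USD 53,136,909.77 × 15.4581 = ZAR 821,395,664.96
ZAR 821,395,664.96 ÷ 11.6400 = AUD 70,566,637.88
Profit = AUD 70,566,637.88 − AUD 69,434,000.00

Profit: AUD 1,132,637.88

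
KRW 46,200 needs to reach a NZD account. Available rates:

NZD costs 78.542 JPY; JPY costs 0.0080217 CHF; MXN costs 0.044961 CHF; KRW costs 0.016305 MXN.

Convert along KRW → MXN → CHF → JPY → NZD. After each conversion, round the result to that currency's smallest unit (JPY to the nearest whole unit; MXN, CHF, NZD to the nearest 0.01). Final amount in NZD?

NZD 53.75

KRW 46,200 × 0.016305 = MXN 753.29
MXN 753.29 × 0.044961 = CHF 33.87
CHF 33.87 ÷ 0.0080217 = JPY 4,222
JPY 4,222 ÷ 78.542 = NZD 53.75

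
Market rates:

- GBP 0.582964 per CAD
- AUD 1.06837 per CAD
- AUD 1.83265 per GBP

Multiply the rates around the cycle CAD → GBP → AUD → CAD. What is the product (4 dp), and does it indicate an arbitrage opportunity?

1.0000 (no arbitrage)

Around CAD → GBP → AUD → CAD: 1 × 0.582964 × 1.83265 ÷ 1.06837 = 0.999999
Product ≈ 1 (deviation 0.000%, within rounding noise).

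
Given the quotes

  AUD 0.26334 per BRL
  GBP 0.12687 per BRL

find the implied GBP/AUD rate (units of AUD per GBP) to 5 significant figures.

1 GBP ÷ 0.12687 = 7.88208 BRL
7.88208 BRL × 0.26334 = 2.07567 AUD

GBP/AUD = 2.0757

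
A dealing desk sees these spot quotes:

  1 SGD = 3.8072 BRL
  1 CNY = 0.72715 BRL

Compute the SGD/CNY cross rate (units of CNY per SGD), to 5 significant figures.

SGD/CNY = 5.2358

1 SGD × 3.8072 = 3.8072 BRL
3.8072 BRL ÷ 0.72715 = 5.23578 CNY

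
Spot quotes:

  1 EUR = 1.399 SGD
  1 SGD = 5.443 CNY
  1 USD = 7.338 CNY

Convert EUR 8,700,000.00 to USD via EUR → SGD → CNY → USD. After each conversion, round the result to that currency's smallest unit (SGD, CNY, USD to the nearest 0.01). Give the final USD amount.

USD 9,028,125.63

EUR 8,700,000.00 × 1.399 = SGD 12,171,300.00
SGD 12,171,300.00 × 5.443 = CNY 66,248,385.90
CNY 66,248,385.90 ÷ 7.338 = USD 9,028,125.63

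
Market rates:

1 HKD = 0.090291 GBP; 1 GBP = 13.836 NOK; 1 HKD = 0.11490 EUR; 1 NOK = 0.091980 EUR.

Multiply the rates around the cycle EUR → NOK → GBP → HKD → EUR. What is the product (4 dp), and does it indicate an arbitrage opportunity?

0.9999 (no arbitrage)

Around EUR → NOK → GBP → HKD → EUR: 1 ÷ 0.091980 ÷ 13.836 ÷ 0.090291 × 0.11490 = 0.999935
Product ≈ 1 (deviation 0.007%, within rounding noise).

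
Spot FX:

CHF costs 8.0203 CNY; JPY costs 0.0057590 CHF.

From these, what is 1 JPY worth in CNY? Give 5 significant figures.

JPY/CNY = 0.046189

1 JPY × 0.0057590 = 0.005759 CHF
0.005759 CHF × 8.0203 = 0.0461889 CNY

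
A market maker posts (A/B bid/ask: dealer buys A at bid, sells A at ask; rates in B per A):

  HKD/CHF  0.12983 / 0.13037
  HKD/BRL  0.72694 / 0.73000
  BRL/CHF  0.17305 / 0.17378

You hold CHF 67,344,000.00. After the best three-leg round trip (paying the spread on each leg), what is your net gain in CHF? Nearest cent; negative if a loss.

Best loop CHF → BRL → HKD → CHF:
CHF 67,344,000.00 ÷ 0.17378 (buy BRL at ask) = BRL 387,524,456.21
BRL 387,524,456.21 ÷ 0.73000 (buy HKD at ask) = HKD 530,855,419.46
HKD 530,855,419.46 × 0.12983 (sell HKD at bid) = CHF 68,920,959.11

Net profit: CHF 1,576,959.11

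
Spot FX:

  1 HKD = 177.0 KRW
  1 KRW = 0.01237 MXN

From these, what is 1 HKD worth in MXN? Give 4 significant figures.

HKD/MXN = 2.189

1 HKD × 177.0 = 177 KRW
177 KRW × 0.01237 = 2.18949 MXN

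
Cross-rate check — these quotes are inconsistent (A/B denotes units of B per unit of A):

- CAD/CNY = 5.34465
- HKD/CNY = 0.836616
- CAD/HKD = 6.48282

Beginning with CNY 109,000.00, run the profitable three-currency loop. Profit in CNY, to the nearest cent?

Profitable loop is CNY → CAD → HKD → CNY:
CNY 109,000.00 ÷ 5.34465 = CAD 20,394.23
CAD 20,394.23 × 6.48282 = HKD 132,212.10
HKD 132,212.10 × 0.836616 = CNY 110,610.76
Profit = CNY 110,610.76 − CNY 109,000.00

Profit: CNY 1,610.76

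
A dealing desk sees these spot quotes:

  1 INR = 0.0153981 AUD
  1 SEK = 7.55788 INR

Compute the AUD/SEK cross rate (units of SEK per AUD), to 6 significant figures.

1 AUD ÷ 0.0153981 = 64.9431 INR
64.9431 INR ÷ 7.55788 = 8.59276 SEK

AUD/SEK = 8.59276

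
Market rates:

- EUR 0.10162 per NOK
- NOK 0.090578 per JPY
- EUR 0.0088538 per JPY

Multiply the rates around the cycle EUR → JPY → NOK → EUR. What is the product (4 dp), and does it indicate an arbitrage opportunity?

1.0396 (arbitrage exists)

Around EUR → JPY → NOK → EUR: 1 ÷ 0.0088538 × 0.090578 × 0.10162 = 1.039614
Product > 1; profitable direction is EUR → JPY → NOK → EUR.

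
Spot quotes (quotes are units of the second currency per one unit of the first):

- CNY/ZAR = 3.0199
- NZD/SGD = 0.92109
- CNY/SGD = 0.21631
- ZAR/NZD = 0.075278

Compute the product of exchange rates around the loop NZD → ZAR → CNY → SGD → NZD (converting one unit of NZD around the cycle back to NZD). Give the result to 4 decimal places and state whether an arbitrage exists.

1.0330 (arbitrage exists)

Around NZD → ZAR → CNY → SGD → NZD: 1 ÷ 0.075278 ÷ 3.0199 × 0.21631 ÷ 0.92109 = 1.033032
Product > 1; profitable direction is NZD → ZAR → CNY → SGD → NZD.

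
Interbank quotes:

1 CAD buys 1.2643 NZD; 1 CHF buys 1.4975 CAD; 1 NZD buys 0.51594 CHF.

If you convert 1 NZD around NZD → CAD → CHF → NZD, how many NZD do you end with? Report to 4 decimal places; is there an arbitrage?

1.0237 (arbitrage exists)

Around NZD → CAD → CHF → NZD: 1 ÷ 1.2643 ÷ 1.4975 ÷ 0.51594 = 1.023726
Product > 1; profitable direction is NZD → CAD → CHF → NZD.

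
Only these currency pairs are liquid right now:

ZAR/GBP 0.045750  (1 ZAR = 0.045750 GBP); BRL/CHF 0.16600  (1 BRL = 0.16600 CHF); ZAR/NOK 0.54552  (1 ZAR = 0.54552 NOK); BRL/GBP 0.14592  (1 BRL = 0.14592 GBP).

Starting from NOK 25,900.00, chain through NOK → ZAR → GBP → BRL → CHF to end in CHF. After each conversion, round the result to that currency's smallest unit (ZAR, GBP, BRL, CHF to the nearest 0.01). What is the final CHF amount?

NOK 25,900.00 ÷ 0.54552 = ZAR 47,477.64
ZAR 47,477.64 × 0.045750 = GBP 2,172.10
GBP 2,172.10 ÷ 0.14592 = BRL 14,885.55
BRL 14,885.55 × 0.16600 = CHF 2,471.00

CHF 2,471.00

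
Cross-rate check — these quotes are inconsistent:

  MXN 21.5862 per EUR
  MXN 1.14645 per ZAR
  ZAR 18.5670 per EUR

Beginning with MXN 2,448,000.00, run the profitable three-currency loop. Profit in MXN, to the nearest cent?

Profitable loop is MXN → ZAR → EUR → MXN:
MXN 2,448,000.00 ÷ 1.14645 = ZAR 2,135,287.19
ZAR 2,135,287.19 ÷ 18.5670 = EUR 115,004.43
EUR 115,004.43 × 21.5862 = MXN 2,482,508.56
Profit = MXN 2,482,508.56 − MXN 2,448,000.00

Profit: MXN 34,508.56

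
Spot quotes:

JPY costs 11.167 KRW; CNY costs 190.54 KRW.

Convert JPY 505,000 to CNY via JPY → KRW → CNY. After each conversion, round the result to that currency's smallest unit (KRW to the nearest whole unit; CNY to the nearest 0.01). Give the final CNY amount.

CNY 29,596.59

JPY 505,000 × 11.167 = KRW 5,639,335
KRW 5,639,335 ÷ 190.54 = CNY 29,596.59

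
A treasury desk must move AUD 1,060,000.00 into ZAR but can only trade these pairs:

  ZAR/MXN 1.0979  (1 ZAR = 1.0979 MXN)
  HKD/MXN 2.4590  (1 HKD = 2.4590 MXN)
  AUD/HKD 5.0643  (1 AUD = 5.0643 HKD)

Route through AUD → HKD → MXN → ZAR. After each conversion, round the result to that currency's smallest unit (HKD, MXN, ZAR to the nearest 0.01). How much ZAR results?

AUD 1,060,000.00 × 5.0643 = HKD 5,368,158.00
HKD 5,368,158.00 × 2.4590 = MXN 13,200,300.52
MXN 13,200,300.52 ÷ 1.0979 = ZAR 12,023,226.63

ZAR 12,023,226.63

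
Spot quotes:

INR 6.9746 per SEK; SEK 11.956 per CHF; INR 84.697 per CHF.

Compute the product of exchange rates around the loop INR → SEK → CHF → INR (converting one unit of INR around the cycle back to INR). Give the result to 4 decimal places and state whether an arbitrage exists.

1.0157 (arbitrage exists)

Around INR → SEK → CHF → INR: 1 ÷ 6.9746 ÷ 11.956 × 84.697 = 1.015694
Product > 1; profitable direction is INR → SEK → CHF → INR.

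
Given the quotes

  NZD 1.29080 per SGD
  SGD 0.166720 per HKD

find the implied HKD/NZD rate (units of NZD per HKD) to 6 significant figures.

1 HKD × 0.166720 = 0.16672 SGD
0.16672 SGD × 1.29080 = 0.215202 NZD

HKD/NZD = 0.215202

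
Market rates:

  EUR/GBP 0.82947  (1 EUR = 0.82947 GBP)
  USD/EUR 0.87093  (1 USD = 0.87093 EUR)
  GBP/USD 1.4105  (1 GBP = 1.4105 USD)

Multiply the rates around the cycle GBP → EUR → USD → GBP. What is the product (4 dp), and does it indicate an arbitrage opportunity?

Around GBP → EUR → USD → GBP: 1 ÷ 0.82947 ÷ 0.87093 ÷ 1.4105 = 0.981393
Product < 1; profitable direction is GBP → USD → EUR → GBP.

0.9814 (arbitrage exists)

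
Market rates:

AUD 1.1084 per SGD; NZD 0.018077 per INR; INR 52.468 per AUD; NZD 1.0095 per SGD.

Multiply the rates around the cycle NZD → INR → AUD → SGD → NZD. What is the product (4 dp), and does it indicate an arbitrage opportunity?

0.9603 (arbitrage exists)

Around NZD → INR → AUD → SGD → NZD: 1 ÷ 0.018077 ÷ 52.468 ÷ 1.1084 × 1.0095 = 0.960260
Product < 1; profitable direction is NZD → SGD → AUD → INR → NZD.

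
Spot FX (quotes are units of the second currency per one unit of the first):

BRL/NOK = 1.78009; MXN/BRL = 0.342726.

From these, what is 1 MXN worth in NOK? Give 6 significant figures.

1 MXN × 0.342726 = 0.342726 BRL
0.342726 BRL × 1.78009 = 0.610083 NOK

MXN/NOK = 0.610083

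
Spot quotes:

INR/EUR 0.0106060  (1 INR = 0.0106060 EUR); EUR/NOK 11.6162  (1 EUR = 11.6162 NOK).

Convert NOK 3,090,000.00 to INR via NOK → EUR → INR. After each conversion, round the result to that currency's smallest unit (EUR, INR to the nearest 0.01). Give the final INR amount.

NOK 3,090,000.00 ÷ 11.6162 = EUR 266,007.82
EUR 266,007.82 ÷ 0.0106060 = INR 25,080,880.63

INR 25,080,880.63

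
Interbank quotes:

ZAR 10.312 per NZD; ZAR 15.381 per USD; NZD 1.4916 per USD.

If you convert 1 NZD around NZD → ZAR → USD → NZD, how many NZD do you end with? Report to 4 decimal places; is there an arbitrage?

1.0000 (no arbitrage)

Around NZD → ZAR → USD → NZD: 1 × 10.312 ÷ 15.381 × 1.4916 = 1.000025
Product ≈ 1 (deviation 0.002%, within rounding noise).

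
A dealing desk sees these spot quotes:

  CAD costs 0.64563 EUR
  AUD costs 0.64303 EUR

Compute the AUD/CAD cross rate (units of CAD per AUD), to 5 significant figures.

AUD/CAD = 0.99597

1 AUD × 0.64303 = 0.64303 EUR
0.64303 EUR ÷ 0.64563 = 0.995973 CAD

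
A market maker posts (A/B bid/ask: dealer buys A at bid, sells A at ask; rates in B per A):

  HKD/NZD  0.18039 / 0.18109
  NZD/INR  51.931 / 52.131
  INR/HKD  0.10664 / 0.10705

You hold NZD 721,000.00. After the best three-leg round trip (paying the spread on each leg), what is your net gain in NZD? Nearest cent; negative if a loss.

Best loop NZD → INR → HKD → NZD:
NZD 721,000.00 × 51.931 (sell NZD at bid) = INR 37,442,251.00
INR 37,442,251.00 × 0.10664 (sell INR at bid) = HKD 3,992,841.65
HKD 3,992,841.65 × 0.18039 (sell HKD at bid) = NZD 720,268.70

Net result: NZD -731.30 (no profitable arbitrage after spreads)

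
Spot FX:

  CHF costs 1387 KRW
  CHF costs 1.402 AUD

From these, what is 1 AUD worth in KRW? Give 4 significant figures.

1 AUD ÷ 1.402 = 0.713267 CHF
0.713267 CHF × 1387 = 989.301 KRW

AUD/KRW = 989.3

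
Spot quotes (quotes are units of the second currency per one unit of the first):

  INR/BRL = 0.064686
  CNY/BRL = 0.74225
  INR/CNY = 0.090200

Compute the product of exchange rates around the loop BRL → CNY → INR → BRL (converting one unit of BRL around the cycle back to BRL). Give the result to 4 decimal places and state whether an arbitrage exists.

Around BRL → CNY → INR → BRL: 1 ÷ 0.74225 ÷ 0.090200 × 0.064686 = 0.966170
Product < 1; profitable direction is BRL → INR → CNY → BRL.

0.9662 (arbitrage exists)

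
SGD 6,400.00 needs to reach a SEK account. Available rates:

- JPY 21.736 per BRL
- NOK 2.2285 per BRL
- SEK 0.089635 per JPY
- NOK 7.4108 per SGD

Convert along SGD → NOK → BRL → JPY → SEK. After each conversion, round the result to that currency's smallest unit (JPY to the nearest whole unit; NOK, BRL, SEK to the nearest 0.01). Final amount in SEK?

SGD 6,400.00 × 7.4108 = NOK 47,429.12
NOK 47,429.12 ÷ 2.2285 = BRL 21,282.98
BRL 21,282.98 × 21.736 = JPY 462,607
JPY 462,607 × 0.089635 = SEK 41,465.78

SEK 41,465.78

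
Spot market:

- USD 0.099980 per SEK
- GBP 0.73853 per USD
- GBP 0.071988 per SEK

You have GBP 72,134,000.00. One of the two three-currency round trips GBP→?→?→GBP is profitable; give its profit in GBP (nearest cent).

Profitable loop is GBP → SEK → USD → GBP:
GBP 72,134,000.00 ÷ 0.071988 = SEK 1,002,028,115.80
SEK 1,002,028,115.80 × 0.099980 = USD 100,182,771.02
USD 100,182,771.02 × 0.73853 = GBP 73,987,981.88
Profit = GBP 73,987,981.88 − GBP 72,134,000.00

Profit: GBP 1,853,981.88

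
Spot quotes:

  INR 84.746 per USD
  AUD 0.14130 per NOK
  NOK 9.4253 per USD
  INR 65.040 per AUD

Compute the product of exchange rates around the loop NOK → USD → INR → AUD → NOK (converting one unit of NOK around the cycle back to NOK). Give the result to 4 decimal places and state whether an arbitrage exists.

0.9784 (arbitrage exists)

Around NOK → USD → INR → AUD → NOK: 1 ÷ 9.4253 × 84.746 ÷ 65.040 ÷ 0.14130 = 0.978366
Product < 1; profitable direction is NOK → AUD → INR → USD → NOK.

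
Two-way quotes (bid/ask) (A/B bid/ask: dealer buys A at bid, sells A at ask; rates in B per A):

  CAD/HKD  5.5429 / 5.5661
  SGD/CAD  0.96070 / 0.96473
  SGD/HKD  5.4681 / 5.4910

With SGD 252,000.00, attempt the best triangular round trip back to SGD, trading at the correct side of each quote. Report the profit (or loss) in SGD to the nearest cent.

Best loop SGD → HKD → CAD → SGD:
SGD 252,000.00 × 5.4681 (sell SGD at bid) = HKD 1,377,961.20
HKD 1,377,961.20 ÷ 5.5661 (buy CAD at ask) = CAD 247,563.14
CAD 247,563.14 ÷ 0.96473 (buy SGD at ask) = SGD 256,613.91

Net profit: SGD 4,613.91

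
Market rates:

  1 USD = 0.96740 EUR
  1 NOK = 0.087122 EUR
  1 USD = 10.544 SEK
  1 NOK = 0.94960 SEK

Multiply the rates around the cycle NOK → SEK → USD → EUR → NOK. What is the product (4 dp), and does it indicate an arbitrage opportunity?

1.0000 (no arbitrage)

Around NOK → SEK → USD → EUR → NOK: 1 × 0.94960 ÷ 10.544 × 0.96740 ÷ 0.087122 = 1.000031
Product ≈ 1 (deviation 0.003%, within rounding noise).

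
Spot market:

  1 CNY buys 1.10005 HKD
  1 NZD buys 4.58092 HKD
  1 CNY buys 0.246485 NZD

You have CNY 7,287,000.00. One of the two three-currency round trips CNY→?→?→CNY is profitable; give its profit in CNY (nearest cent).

Profitable loop is CNY → NZD → HKD → CNY:
CNY 7,287,000.00 × 0.246485 = NZD 1,796,136.20
NZD 1,796,136.20 × 4.58092 = HKD 8,227,956.22
HKD 8,227,956.22 ÷ 1.10005 = CNY 7,479,620.22
Profit = CNY 7,479,620.22 − CNY 7,287,000.00

Profit: CNY 192,620.22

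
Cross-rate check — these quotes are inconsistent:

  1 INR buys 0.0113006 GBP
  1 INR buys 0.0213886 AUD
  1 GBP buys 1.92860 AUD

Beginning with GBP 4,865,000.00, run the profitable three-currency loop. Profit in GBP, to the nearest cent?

Profit: GBP 92,288.01

Profitable loop is GBP → AUD → INR → GBP:
GBP 4,865,000.00 × 1.92860 = AUD 9,382,639.00
AUD 9,382,639.00 ÷ 0.0213886 = INR 438,674,761.32
INR 438,674,761.32 × 0.0113006 = GBP 4,957,288.01
Profit = GBP 4,957,288.01 − GBP 4,865,000.00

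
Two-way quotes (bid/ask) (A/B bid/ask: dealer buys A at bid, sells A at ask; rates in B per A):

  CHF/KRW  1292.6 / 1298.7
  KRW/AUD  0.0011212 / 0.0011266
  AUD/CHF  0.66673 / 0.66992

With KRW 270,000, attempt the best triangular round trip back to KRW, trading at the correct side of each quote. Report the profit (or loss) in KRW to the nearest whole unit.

Net profit: KRW 5,462

Best loop KRW → CHF → AUD → KRW:
KRW 270,000 ÷ 1298.7 (buy CHF at ask) = CHF 207.90
CHF 207.90 ÷ 0.66992 (buy AUD at ask) = AUD 310.34
AUD 310.34 ÷ 0.0011266 (buy KRW at ask) = KRW 275,462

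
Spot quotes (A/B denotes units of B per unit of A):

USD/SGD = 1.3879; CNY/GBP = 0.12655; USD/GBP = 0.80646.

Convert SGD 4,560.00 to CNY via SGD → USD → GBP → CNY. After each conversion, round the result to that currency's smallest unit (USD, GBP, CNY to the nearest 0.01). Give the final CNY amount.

SGD 4,560.00 ÷ 1.3879 = USD 3,285.54
USD 3,285.54 × 0.80646 = GBP 2,649.66
GBP 2,649.66 ÷ 0.12655 = CNY 20,937.65

CNY 20,937.65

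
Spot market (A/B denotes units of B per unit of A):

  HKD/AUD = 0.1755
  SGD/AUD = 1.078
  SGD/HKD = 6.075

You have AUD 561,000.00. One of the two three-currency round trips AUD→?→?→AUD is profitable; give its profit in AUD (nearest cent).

Profit: AUD 6,228.73

Profitable loop is AUD → HKD → SGD → AUD:
AUD 561,000.00 ÷ 0.1755 = HKD 3,196,581.20
HKD 3,196,581.20 ÷ 6.075 = SGD 526,186.21
SGD 526,186.21 × 1.078 = AUD 567,228.73
Profit = AUD 567,228.73 − AUD 561,000.00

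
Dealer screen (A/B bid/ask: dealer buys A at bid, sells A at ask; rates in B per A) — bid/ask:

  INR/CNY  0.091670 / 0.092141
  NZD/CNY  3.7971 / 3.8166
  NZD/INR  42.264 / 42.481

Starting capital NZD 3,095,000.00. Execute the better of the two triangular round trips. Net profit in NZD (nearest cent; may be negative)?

Best loop NZD → INR → CNY → NZD:
NZD 3,095,000.00 × 42.264 (sell NZD at bid) = INR 130,807,080.00
INR 130,807,080.00 × 0.091670 (sell INR at bid) = CNY 11,991,085.02
CNY 11,991,085.02 ÷ 3.8166 (buy NZD at ask) = NZD 3,141,823.88

Net profit: NZD 46,823.88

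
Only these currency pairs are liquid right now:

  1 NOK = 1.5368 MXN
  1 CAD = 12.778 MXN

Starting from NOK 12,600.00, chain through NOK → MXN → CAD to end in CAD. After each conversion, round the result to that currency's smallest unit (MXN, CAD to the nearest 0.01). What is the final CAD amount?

CAD 1,515.39

NOK 12,600.00 × 1.5368 = MXN 19,363.68
MXN 19,363.68 ÷ 12.778 = CAD 1,515.39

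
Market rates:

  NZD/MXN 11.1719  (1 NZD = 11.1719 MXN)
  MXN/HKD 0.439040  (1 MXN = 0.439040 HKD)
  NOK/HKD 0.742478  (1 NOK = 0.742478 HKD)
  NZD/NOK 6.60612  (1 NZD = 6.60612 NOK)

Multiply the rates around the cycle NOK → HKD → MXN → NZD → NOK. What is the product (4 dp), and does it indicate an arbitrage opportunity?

1.0000 (no arbitrage)

Around NOK → HKD → MXN → NZD → NOK: 1 × 0.742478 ÷ 0.439040 ÷ 11.1719 × 6.60612 = 0.999998
Product ≈ 1 (deviation 0.000%, within rounding noise).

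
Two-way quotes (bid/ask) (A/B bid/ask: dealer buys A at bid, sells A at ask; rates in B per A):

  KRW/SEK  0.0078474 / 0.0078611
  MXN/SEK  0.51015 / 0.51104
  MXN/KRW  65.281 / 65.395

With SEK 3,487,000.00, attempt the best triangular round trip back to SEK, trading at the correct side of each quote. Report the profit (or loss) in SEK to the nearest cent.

Net profit: SEK 8,502.70

Best loop SEK → MXN → KRW → SEK:
SEK 3,487,000.00 ÷ 0.51104 (buy MXN at ask) = MXN 6,823,340.64
MXN 6,823,340.64 × 65.281 (sell MXN at bid) = KRW 445,434,500
KRW 445,434,500 × 0.0078474 (sell KRW at bid) = SEK 3,495,502.70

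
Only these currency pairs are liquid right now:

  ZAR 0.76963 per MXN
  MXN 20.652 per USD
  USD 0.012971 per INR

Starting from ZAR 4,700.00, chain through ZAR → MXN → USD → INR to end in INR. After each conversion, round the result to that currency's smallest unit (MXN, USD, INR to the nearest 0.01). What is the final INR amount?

ZAR 4,700.00 ÷ 0.76963 = MXN 6,106.83
MXN 6,106.83 ÷ 20.652 = USD 295.70
USD 295.70 ÷ 0.012971 = INR 22,797.01

INR 22,797.01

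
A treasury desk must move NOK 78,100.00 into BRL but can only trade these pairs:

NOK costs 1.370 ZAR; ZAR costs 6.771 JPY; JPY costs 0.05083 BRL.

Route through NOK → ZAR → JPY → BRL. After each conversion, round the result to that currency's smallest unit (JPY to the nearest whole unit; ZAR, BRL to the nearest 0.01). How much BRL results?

NOK 78,100.00 × 1.370 = ZAR 106,997.00
ZAR 106,997.00 × 6.771 = JPY 724,477
JPY 724,477 × 0.05083 = BRL 36,825.17

BRL 36,825.17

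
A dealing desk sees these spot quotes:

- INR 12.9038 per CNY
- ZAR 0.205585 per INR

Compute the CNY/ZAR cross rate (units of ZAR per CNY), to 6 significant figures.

CNY/ZAR = 2.65283

1 CNY × 12.9038 = 12.9038 INR
12.9038 INR × 0.205585 = 2.65283 ZAR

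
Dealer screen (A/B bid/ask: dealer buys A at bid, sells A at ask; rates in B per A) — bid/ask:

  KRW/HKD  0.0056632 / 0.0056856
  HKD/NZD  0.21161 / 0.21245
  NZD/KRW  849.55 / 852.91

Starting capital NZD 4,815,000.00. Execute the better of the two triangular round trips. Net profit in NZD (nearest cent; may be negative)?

Best loop NZD → KRW → HKD → NZD:
NZD 4,815,000.00 × 849.55 (sell NZD at bid) = KRW 4,090,583,250
KRW 4,090,583,250 × 0.0056632 (sell KRW at bid) = HKD 23,165,791.06
HKD 23,165,791.06 × 0.21161 (sell HKD at bid) = NZD 4,902,113.05

Net profit: NZD 87,113.05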